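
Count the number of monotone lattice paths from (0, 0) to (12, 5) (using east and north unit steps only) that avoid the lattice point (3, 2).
Number of paths = 3988

Total paths from (0, 0) to (12, 5): C(17, 12) = 6188. Paths through (3, 2): (paths (0, 0) → (3, 2)) × (paths (3, 2) → (12, 5)) = C(5, 3) · C(12, 9) = 10 · 220 = 2200. Avoidance count = 6188 − 2200 = 3988.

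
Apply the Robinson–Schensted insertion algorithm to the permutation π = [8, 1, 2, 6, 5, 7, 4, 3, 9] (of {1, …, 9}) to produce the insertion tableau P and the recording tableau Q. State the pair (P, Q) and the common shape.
P = [1, 2, 3, 7, 9] / [4] / [5] / [6] / [8];  Q = [1, 3, 4, 6, 9] / [2] / [5] / [7] / [8];  common shape = (5, 1, 1, 1, 1)

Row-insert the values π_1, π_2, … into P one at a time, bumping the leftmost entry strictly greater than the inserted value down to the next row. The recording tableau Q records, in position (i, j), the step at which that cell was added to P.
  Insert 8 (step 1): P = [8];  Q = [1]
  Insert 1 (step 2): P = [1] / [8];  Q = [1] / [2]
  Insert 2 (step 3): P = [1, 2] / [8];  Q = [1, 3] / [2]
  Insert 6 (step 4): P = [1, 2, 6] / [8];  Q = [1, 3, 4] / [2]
  Insert 5 (step 5): P = [1, 2, 5] / [6] / [8];  Q = [1, 3, 4] / [2] / [5]
  Insert 7 (step 6): P = [1, 2, 5, 7] / [6] / [8];  Q = [1, 3, 4, 6] / [2] / [5]
  Insert 4 (step 7): P = [1, 2, 4, 7] / [5] / [6] / [8];  Q = [1, 3, 4, 6] / [2] / [5] / [7]
  Insert 3 (step 8): P = [1, 2, 3, 7] / [4] / [5] / [6] / [8];  Q = [1, 3, 4, 6] / [2] / [5] / [7] / [8]
  Insert 9 (step 9): P = [1, 2, 3, 7, 9] / [4] / [5] / [6] / [8];  Q = [1, 3, 4, 6, 9] / [2] / [5] / [7] / [8]
Final shape: (5, 1, 1, 1, 1).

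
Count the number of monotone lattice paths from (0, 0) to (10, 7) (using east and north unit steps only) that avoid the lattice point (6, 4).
Number of paths = 12098

Total paths from (0, 0) to (10, 7): C(17, 10) = 19448. Paths through (6, 4): (paths (0, 0) → (6, 4)) × (paths (6, 4) → (10, 7)) = C(10, 6) · C(7, 4) = 210 · 35 = 7350. Avoidance count = 19448 − 7350 = 12098.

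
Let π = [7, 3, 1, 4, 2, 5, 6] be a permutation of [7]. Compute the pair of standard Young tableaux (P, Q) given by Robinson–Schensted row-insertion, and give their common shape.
P = [1, 2, 5, 6] / [3, 4] / [7];  Q = [1, 4, 6, 7] / [2, 5] / [3];  common shape = (4, 2, 1)

Row-insert the values π_1, π_2, … into P one at a time, bumping the leftmost entry strictly greater than the inserted value down to the next row. The recording tableau Q records, in position (i, j), the step at which that cell was added to P.
  Insert 7 (step 1): P = [7];  Q = [1]
  Insert 3 (step 2): P = [3] / [7];  Q = [1] / [2]
  Insert 1 (step 3): P = [1] / [3] / [7];  Q = [1] / [2] / [3]
  Insert 4 (step 4): P = [1, 4] / [3] / [7];  Q = [1, 4] / [2] / [3]
  Insert 2 (step 5): P = [1, 2] / [3, 4] / [7];  Q = [1, 4] / [2, 5] / [3]
  Insert 5 (step 6): P = [1, 2, 5] / [3, 4] / [7];  Q = [1, 4, 6] / [2, 5] / [3]
  Insert 6 (step 7): P = [1, 2, 5, 6] / [3, 4] / [7];  Q = [1, 4, 6, 7] / [2, 5] / [3]
Final shape: (4, 2, 1).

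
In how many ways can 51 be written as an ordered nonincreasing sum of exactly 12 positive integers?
p(51, 12 parts) = 19978

Partitions of n into exactly k parts are in bijection with partitions of n − k into at most k parts (subtract 1 from each part). So p(51, exactly 12) = p(39, parts ≤ 12). Computing via the recurrence p(m, j) = p(m, j−1) + p(m−j, j) gives 19978.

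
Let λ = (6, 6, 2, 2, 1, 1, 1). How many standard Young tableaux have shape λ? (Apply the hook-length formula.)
# SYT of shape (6, 6, 2, 2, 1, 1, 1) = 15872220

Hook-length formula: f^λ = n! / Π hook(c), product over all cells c of the Young diagram. For λ = (6, 6, 2, 2, 1, 1, 1), n = 19 boxes. Hook lengths by row (left-to-right, top-to-bottom): [12, 8, 5, 4, 3, 2]; [11, 7, 4, 3, 2, 1]; [6, 2]; [5, 1]; [3]; [2]; [1]. Product of hooks = 7664025600. So f^λ = 19! / 7664025600 = 121645100408832000 / 7664025600 = 15872220.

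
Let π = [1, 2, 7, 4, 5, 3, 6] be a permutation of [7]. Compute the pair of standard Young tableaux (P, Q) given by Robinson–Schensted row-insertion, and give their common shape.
P = [1, 2, 3, 5, 6] / [4] / [7];  Q = [1, 2, 3, 5, 7] / [4] / [6];  common shape = (5, 1, 1)

Row-insert the values π_1, π_2, … into P one at a time, bumping the leftmost entry strictly greater than the inserted value down to the next row. The recording tableau Q records, in position (i, j), the step at which that cell was added to P.
  Insert 1 (step 1): P = [1];  Q = [1]
  Insert 2 (step 2): P = [1, 2];  Q = [1, 2]
  Insert 7 (step 3): P = [1, 2, 7];  Q = [1, 2, 3]
  Insert 4 (step 4): P = [1, 2, 4] / [7];  Q = [1, 2, 3] / [4]
  Insert 5 (step 5): P = [1, 2, 4, 5] / [7];  Q = [1, 2, 3, 5] / [4]
  Insert 3 (step 6): P = [1, 2, 3, 5] / [4] / [7];  Q = [1, 2, 3, 5] / [4] / [6]
  Insert 6 (step 7): P = [1, 2, 3, 5, 6] / [4] / [7];  Q = [1, 2, 3, 5, 7] / [4] / [6]
Final shape: (5, 1, 1).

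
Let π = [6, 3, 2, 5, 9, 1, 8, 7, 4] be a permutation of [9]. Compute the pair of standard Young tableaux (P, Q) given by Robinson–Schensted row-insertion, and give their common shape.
P = [1, 4, 7] / [2, 5] / [3, 8] / [6, 9];  Q = [1, 4, 5] / [2, 7] / [3, 8] / [6, 9];  common shape = (3, 2, 2, 2)

Row-insert the values π_1, π_2, … into P one at a time, bumping the leftmost entry strictly greater than the inserted value down to the next row. The recording tableau Q records, in position (i, j), the step at which that cell was added to P.
  Insert 6 (step 1): P = [6];  Q = [1]
  Insert 3 (step 2): P = [3] / [6];  Q = [1] / [2]
  Insert 2 (step 3): P = [2] / [3] / [6];  Q = [1] / [2] / [3]
  Insert 5 (step 4): P = [2, 5] / [3] / [6];  Q = [1, 4] / [2] / [3]
  Insert 9 (step 5): P = [2, 5, 9] / [3] / [6];  Q = [1, 4, 5] / [2] / [3]
  Insert 1 (step 6): P = [1, 5, 9] / [2] / [3] / [6];  Q = [1, 4, 5] / [2] / [3] / [6]
  Insert 8 (step 7): P = [1, 5, 8] / [2, 9] / [3] / [6];  Q = [1, 4, 5] / [2, 7] / [3] / [6]
  Insert 7 (step 8): P = [1, 5, 7] / [2, 8] / [3, 9] / [6];  Q = [1, 4, 5] / [2, 7] / [3, 8] / [6]
  Insert 4 (step 9): P = [1, 4, 7] / [2, 5] / [3, 8] / [6, 9];  Q = [1, 4, 5] / [2, 7] / [3, 8] / [6, 9]
Final shape: (3, 2, 2, 2).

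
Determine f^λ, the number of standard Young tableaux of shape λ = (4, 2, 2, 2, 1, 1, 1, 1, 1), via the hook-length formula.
# SYT of shape (4, 2, 2, 2, 1, 1, 1, 1, 1) = 25025

Hook-length formula: f^λ = n! / Π hook(c), product over all cells c of the Young diagram. For λ = (4, 2, 2, 2, 1, 1, 1, 1, 1), n = 15 boxes. Hook lengths by row (left-to-right, top-to-bottom): [12, 6, 2, 1]; [9, 3]; [8, 2]; [7, 1]; [5]; [4]; [3]; [2]; [1]. Product of hooks = 52254720. So f^λ = 15! / 52254720 = 1307674368000 / 52254720 = 25025.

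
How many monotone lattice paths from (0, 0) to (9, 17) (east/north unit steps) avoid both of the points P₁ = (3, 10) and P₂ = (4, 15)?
Number of paths = 2588414

Inclusion–exclusion. Total paths: C(26, 9) = 3124550. Through P₁: C(13, 3)·C(13, 6) = 490776. Through P₂: C(19, 4)·C(7, 5) = 81396. Since P₁ is strictly southwest of P₂, a monotone path through both must visit P₁ then P₂; paths through both = C(13, 3)·C(6, 1)·C(7, 5) = 36036. Avoid both = 3124550 − 490776 − 81396 + 36036 = 2588414.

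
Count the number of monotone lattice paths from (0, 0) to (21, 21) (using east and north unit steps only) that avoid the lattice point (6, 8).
Number of paths = 425819067960

Total paths from (0, 0) to (21, 21): C(42, 21) = 538257874440. Paths through (6, 8): (paths (0, 0) → (6, 8)) × (paths (6, 8) → (21, 21)) = C(14, 6) · C(28, 15) = 3003 · 37442160 = 112438806480. Avoidance count = 538257874440 − 112438806480 = 425819067960.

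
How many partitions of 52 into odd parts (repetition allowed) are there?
p_odd(52) = 4582

Enumerate partitions using only odd parts via the recurrence o(n, m) = o(n, m−2) + o(n−m, m) over odd m, starting from the largest odd part ≤ n. This gives p_odd(52) = 4582. (Euler's theorem: equals the count of distinct-part partitions.)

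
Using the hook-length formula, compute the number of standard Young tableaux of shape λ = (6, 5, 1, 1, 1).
# SYT of shape (6, 5, 1, 1, 1) = 21021

Hook-length formula: f^λ = n! / Π hook(c), product over all cells c of the Young diagram. For λ = (6, 5, 1, 1, 1), n = 14 boxes. Hook lengths by row (left-to-right, top-to-bottom): [10, 6, 5, 4, 3, 1]; [8, 4, 3, 2, 1]; [3]; [2]; [1]. Product of hooks = 4147200. So f^λ = 14! / 4147200 = 87178291200 / 4147200 = 21021.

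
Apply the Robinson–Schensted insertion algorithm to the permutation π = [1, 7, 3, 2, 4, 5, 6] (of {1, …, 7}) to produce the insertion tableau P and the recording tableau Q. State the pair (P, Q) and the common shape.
P = [1, 2, 4, 5, 6] / [3] / [7];  Q = [1, 2, 5, 6, 7] / [3] / [4];  common shape = (5, 1, 1)

Row-insert the values π_1, π_2, … into P one at a time, bumping the leftmost entry strictly greater than the inserted value down to the next row. The recording tableau Q records, in position (i, j), the step at which that cell was added to P.
  Insert 1 (step 1): P = [1];  Q = [1]
  Insert 7 (step 2): P = [1, 7];  Q = [1, 2]
  Insert 3 (step 3): P = [1, 3] / [7];  Q = [1, 2] / [3]
  Insert 2 (step 4): P = [1, 2] / [3] / [7];  Q = [1, 2] / [3] / [4]
  Insert 4 (step 5): P = [1, 2, 4] / [3] / [7];  Q = [1, 2, 5] / [3] / [4]
  Insert 5 (step 6): P = [1, 2, 4, 5] / [3] / [7];  Q = [1, 2, 5, 6] / [3] / [4]
  Insert 6 (step 7): P = [1, 2, 4, 5, 6] / [3] / [7];  Q = [1, 2, 5, 6, 7] / [3] / [4]
Final shape: (5, 1, 1).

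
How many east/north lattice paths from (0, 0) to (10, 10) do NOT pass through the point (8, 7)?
Number of paths = 120406

Total paths from (0, 0) to (10, 10): C(20, 10) = 184756. Paths through (8, 7): (paths (0, 0) → (8, 7)) × (paths (8, 7) → (10, 10)) = C(15, 8) · C(5, 2) = 6435 · 10 = 64350. Avoidance count = 184756 − 64350 = 120406.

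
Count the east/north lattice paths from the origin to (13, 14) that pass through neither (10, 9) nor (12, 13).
Number of paths = 7255872

Inclusion–exclusion. Total paths: C(27, 13) = 20058300. Through P₁: C(19, 10)·C(8, 3) = 5173168. Through P₂: C(25, 12)·C(2, 1) = 10400600. Since P₁ is strictly southwest of P₂, a monotone path through both must visit P₁ then P₂; paths through both = C(19, 10)·C(6, 2)·C(2, 1) = 2771340. Avoid both = 20058300 − 5173168 − 10400600 + 2771340 = 7255872.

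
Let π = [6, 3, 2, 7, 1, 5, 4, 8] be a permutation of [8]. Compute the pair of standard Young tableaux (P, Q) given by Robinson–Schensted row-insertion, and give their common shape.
P = [1, 4, 8] / [2, 5] / [3, 7] / [6];  Q = [1, 4, 8] / [2, 6] / [3, 7] / [5];  common shape = (3, 2, 2, 1)

Row-insert the values π_1, π_2, … into P one at a time, bumping the leftmost entry strictly greater than the inserted value down to the next row. The recording tableau Q records, in position (i, j), the step at which that cell was added to P.
  Insert 6 (step 1): P = [6];  Q = [1]
  Insert 3 (step 2): P = [3] / [6];  Q = [1] / [2]
  Insert 2 (step 3): P = [2] / [3] / [6];  Q = [1] / [2] / [3]
  Insert 7 (step 4): P = [2, 7] / [3] / [6];  Q = [1, 4] / [2] / [3]
  Insert 1 (step 5): P = [1, 7] / [2] / [3] / [6];  Q = [1, 4] / [2] / [3] / [5]
  Insert 5 (step 6): P = [1, 5] / [2, 7] / [3] / [6];  Q = [1, 4] / [2, 6] / [3] / [5]
  Insert 4 (step 7): P = [1, 4] / [2, 5] / [3, 7] / [6];  Q = [1, 4] / [2, 6] / [3, 7] / [5]
  Insert 8 (step 8): P = [1, 4, 8] / [2, 5] / [3, 7] / [6];  Q = [1, 4, 8] / [2, 6] / [3, 7] / [5]
Final shape: (3, 2, 2, 1).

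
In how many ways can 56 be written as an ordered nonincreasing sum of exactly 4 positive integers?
p(56, 4 parts) = 1285

Partitions of n into exactly k parts are in bijection with partitions of n − k into at most k parts (subtract 1 from each part). So p(56, exactly 4) = p(52, parts ≤ 4). Computing via the recurrence p(m, j) = p(m, j−1) + p(m−j, j) gives 1285.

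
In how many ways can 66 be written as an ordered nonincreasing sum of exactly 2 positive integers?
p(66, 2 parts) = 33

Partitions of n into exactly k parts are in bijection with partitions of n − k into at most k parts (subtract 1 from each part). So p(66, exactly 2) = p(64, parts ≤ 2). Computing via the recurrence p(m, j) = p(m, j−1) + p(m−j, j) gives 33.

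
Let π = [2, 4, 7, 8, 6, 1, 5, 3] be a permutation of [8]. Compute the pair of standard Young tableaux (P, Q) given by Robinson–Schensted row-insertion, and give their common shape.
P = [1, 3, 5, 8] / [2, 4] / [6] / [7];  Q = [1, 2, 3, 4] / [5, 7] / [6] / [8];  common shape = (4, 2, 1, 1)

Row-insert the values π_1, π_2, … into P one at a time, bumping the leftmost entry strictly greater than the inserted value down to the next row. The recording tableau Q records, in position (i, j), the step at which that cell was added to P.
  Insert 2 (step 1): P = [2];  Q = [1]
  Insert 4 (step 2): P = [2, 4];  Q = [1, 2]
  Insert 7 (step 3): P = [2, 4, 7];  Q = [1, 2, 3]
  Insert 8 (step 4): P = [2, 4, 7, 8];  Q = [1, 2, 3, 4]
  Insert 6 (step 5): P = [2, 4, 6, 8] / [7];  Q = [1, 2, 3, 4] / [5]
  Insert 1 (step 6): P = [1, 4, 6, 8] / [2] / [7];  Q = [1, 2, 3, 4] / [5] / [6]
  Insert 5 (step 7): P = [1, 4, 5, 8] / [2, 6] / [7];  Q = [1, 2, 3, 4] / [5, 7] / [6]
  Insert 3 (step 8): P = [1, 3, 5, 8] / [2, 4] / [6] / [7];  Q = [1, 2, 3, 4] / [5, 7] / [6] / [8]
Final shape: (4, 2, 1, 1).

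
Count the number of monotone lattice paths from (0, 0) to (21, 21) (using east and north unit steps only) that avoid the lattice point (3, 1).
Number of paths = 403945872000

Total paths from (0, 0) to (21, 21): C(42, 21) = 538257874440. Paths through (3, 1): (paths (0, 0) → (3, 1)) × (paths (3, 1) → (21, 21)) = C(4, 3) · C(38, 18) = 4 · 33578000610 = 134312002440. Avoidance count = 538257874440 − 134312002440 = 403945872000.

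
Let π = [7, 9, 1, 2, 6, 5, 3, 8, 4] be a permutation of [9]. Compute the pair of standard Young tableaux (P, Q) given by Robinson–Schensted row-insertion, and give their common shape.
P = [1, 2, 3, 4] / [5, 8] / [6, 9] / [7];  Q = [1, 2, 5, 8] / [3, 4] / [6, 9] / [7];  common shape = (4, 2, 2, 1)

Row-insert the values π_1, π_2, … into P one at a time, bumping the leftmost entry strictly greater than the inserted value down to the next row. The recording tableau Q records, in position (i, j), the step at which that cell was added to P.
  Insert 7 (step 1): P = [7];  Q = [1]
  Insert 9 (step 2): P = [7, 9];  Q = [1, 2]
  Insert 1 (step 3): P = [1, 9] / [7];  Q = [1, 2] / [3]
  Insert 2 (step 4): P = [1, 2] / [7, 9];  Q = [1, 2] / [3, 4]
  Insert 6 (step 5): P = [1, 2, 6] / [7, 9];  Q = [1, 2, 5] / [3, 4]
  Insert 5 (step 6): P = [1, 2, 5] / [6, 9] / [7];  Q = [1, 2, 5] / [3, 4] / [6]
  Insert 3 (step 7): P = [1, 2, 3] / [5, 9] / [6] / [7];  Q = [1, 2, 5] / [3, 4] / [6] / [7]
  Insert 8 (step 8): P = [1, 2, 3, 8] / [5, 9] / [6] / [7];  Q = [1, 2, 5, 8] / [3, 4] / [6] / [7]
  Insert 4 (step 9): P = [1, 2, 3, 4] / [5, 8] / [6, 9] / [7];  Q = [1, 2, 5, 8] / [3, 4] / [6, 9] / [7]
Final shape: (4, 2, 2, 1).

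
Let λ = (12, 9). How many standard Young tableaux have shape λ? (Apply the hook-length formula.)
# SYT of shape (12, 9) = 90440

Hook-length formula: f^λ = n! / Π hook(c), product over all cells c of the Young diagram. For λ = (12, 9), n = 21 boxes. Hook lengths by row (left-to-right, top-to-bottom): [13, 12, 11, 10, 9, 8, 7, 6, 5, 3, 2, 1]; [9, 8, 7, 6, 5, 4, 3, 2, 1]. Product of hooks = 564915326976000. So f^λ = 21! / 564915326976000 = 51090942171709440000 / 564915326976000 = 90440.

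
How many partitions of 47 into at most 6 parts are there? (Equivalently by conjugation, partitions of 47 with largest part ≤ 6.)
p(47, parts ≤ 6) = 7104

Use the recurrence p(n, m) = p(n, m−1) + p(n−m, m): either the largest part is < m (count p(n, m−1)) or the largest part is exactly m (remove one copy of m, count p(n−m, m)). With p(0, ·) = 1 this gives p(47, parts ≤ 6) = 7104. (By conjugating Young diagrams, this also counts partitions of 47 into at most 6 parts.)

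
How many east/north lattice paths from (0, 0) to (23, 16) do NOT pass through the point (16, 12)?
Number of paths = 27672081840

Total paths from (0, 0) to (23, 16): C(39, 23) = 37711260990. Paths through (16, 12): (paths (0, 0) → (16, 12)) × (paths (16, 12) → (23, 16)) = C(28, 16) · C(11, 7) = 30421755 · 330 = 10039179150. Avoidance count = 37711260990 − 10039179150 = 27672081840.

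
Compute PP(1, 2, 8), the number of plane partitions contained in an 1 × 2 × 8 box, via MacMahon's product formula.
PP(1, 2, 8) = 45

Evaluate the triple product over i = 1..1, j = 1..2, k = 1..8. The factors are (2/1) · (3/2) · (4/3) · (5/4) · (6/5) · (7/6) · (8/7) · (9/8) · … (16 factors total). The numerators and denominators telescope so the product is an integer; carrying out the multiplication exactly gives PP(1, 2, 8) = 45.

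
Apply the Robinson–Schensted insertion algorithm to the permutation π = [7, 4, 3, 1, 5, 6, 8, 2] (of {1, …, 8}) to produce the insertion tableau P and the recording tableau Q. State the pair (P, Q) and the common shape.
P = [1, 2, 6, 8] / [3, 5] / [4] / [7];  Q = [1, 5, 6, 7] / [2, 8] / [3] / [4];  common shape = (4, 2, 1, 1)

Row-insert the values π_1, π_2, … into P one at a time, bumping the leftmost entry strictly greater than the inserted value down to the next row. The recording tableau Q records, in position (i, j), the step at which that cell was added to P.
  Insert 7 (step 1): P = [7];  Q = [1]
  Insert 4 (step 2): P = [4] / [7];  Q = [1] / [2]
  Insert 3 (step 3): P = [3] / [4] / [7];  Q = [1] / [2] / [3]
  Insert 1 (step 4): P = [1] / [3] / [4] / [7];  Q = [1] / [2] / [3] / [4]
  Insert 5 (step 5): P = [1, 5] / [3] / [4] / [7];  Q = [1, 5] / [2] / [3] / [4]
  Insert 6 (step 6): P = [1, 5, 6] / [3] / [4] / [7];  Q = [1, 5, 6] / [2] / [3] / [4]
  Insert 8 (step 7): P = [1, 5, 6, 8] / [3] / [4] / [7];  Q = [1, 5, 6, 7] / [2] / [3] / [4]
  Insert 2 (step 8): P = [1, 2, 6, 8] / [3, 5] / [4] / [7];  Q = [1, 5, 6, 7] / [2, 8] / [3] / [4]
Final shape: (4, 2, 1, 1).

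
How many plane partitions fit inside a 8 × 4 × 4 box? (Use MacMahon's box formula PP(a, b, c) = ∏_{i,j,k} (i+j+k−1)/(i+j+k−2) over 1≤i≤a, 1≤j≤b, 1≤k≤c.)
PP(8, 4, 4) = 184225041

Evaluate the triple product over i = 1..8, j = 1..4, k = 1..4. The factors are (2/1) · (3/2) · (4/3) · (5/4) · (3/2) · (4/3) · (5/4) · (6/5) · … (128 factors total). The numerators and denominators telescope so the product is an integer; carrying out the multiplication exactly gives PP(8, 4, 4) = 184225041.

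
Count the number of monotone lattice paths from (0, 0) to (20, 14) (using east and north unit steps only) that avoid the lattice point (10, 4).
Number of paths = 1207034884

Total paths from (0, 0) to (20, 14): C(34, 20) = 1391975640. Paths through (10, 4): (paths (0, 0) → (10, 4)) × (paths (10, 4) → (20, 14)) = C(14, 10) · C(20, 10) = 1001 · 184756 = 184940756. Avoidance count = 1391975640 − 184940756 = 1207034884.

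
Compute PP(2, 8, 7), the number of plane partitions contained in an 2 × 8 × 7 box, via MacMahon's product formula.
PP(2, 8, 7) = 9202050

Evaluate the triple product over i = 1..2, j = 1..8, k = 1..7. The factors are (2/1) · (3/2) · (4/3) · (5/4) · (6/5) · (7/6) · (8/7) · (3/2) · … (112 factors total). The numerators and denominators telescope so the product is an integer; carrying out the multiplication exactly gives PP(2, 8, 7) = 9202050.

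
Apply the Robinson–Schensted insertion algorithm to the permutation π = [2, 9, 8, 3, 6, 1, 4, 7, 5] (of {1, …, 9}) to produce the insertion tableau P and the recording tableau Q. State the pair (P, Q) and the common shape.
P = [1, 3, 4, 5] / [2, 6, 7] / [8] / [9];  Q = [1, 2, 5, 8] / [3, 7, 9] / [4] / [6];  common shape = (4, 3, 1, 1)

Row-insert the values π_1, π_2, … into P one at a time, bumping the leftmost entry strictly greater than the inserted value down to the next row. The recording tableau Q records, in position (i, j), the step at which that cell was added to P.
  Insert 2 (step 1): P = [2];  Q = [1]
  Insert 9 (step 2): P = [2, 9];  Q = [1, 2]
  Insert 8 (step 3): P = [2, 8] / [9];  Q = [1, 2] / [3]
  Insert 3 (step 4): P = [2, 3] / [8] / [9];  Q = [1, 2] / [3] / [4]
  Insert 6 (step 5): P = [2, 3, 6] / [8] / [9];  Q = [1, 2, 5] / [3] / [4]
  Insert 1 (step 6): P = [1, 3, 6] / [2] / [8] / [9];  Q = [1, 2, 5] / [3] / [4] / [6]
  Insert 4 (step 7): P = [1, 3, 4] / [2, 6] / [8] / [9];  Q = [1, 2, 5] / [3, 7] / [4] / [6]
  Insert 7 (step 8): P = [1, 3, 4, 7] / [2, 6] / [8] / [9];  Q = [1, 2, 5, 8] / [3, 7] / [4] / [6]
  Insert 5 (step 9): P = [1, 3, 4, 5] / [2, 6, 7] / [8] / [9];  Q = [1, 2, 5, 8] / [3, 7, 9] / [4] / [6]
Final shape: (4, 3, 1, 1).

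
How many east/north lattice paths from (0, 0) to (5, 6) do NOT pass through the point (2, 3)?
Number of paths = 262

Total paths from (0, 0) to (5, 6): C(11, 5) = 462. Paths through (2, 3): (paths (0, 0) → (2, 3)) × (paths (2, 3) → (5, 6)) = C(5, 2) · C(6, 3) = 10 · 20 = 200. Avoidance count = 462 − 200 = 262.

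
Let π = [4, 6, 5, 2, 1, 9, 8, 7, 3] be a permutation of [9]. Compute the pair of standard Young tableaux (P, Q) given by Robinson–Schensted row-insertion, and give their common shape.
P = [1, 3, 7] / [2, 5] / [4, 8] / [6, 9];  Q = [1, 2, 6] / [3, 7] / [4, 8] / [5, 9];  common shape = (3, 2, 2, 2)

Row-insert the values π_1, π_2, … into P one at a time, bumping the leftmost entry strictly greater than the inserted value down to the next row. The recording tableau Q records, in position (i, j), the step at which that cell was added to P.
  Insert 4 (step 1): P = [4];  Q = [1]
  Insert 6 (step 2): P = [4, 6];  Q = [1, 2]
  Insert 5 (step 3): P = [4, 5] / [6];  Q = [1, 2] / [3]
  Insert 2 (step 4): P = [2, 5] / [4] / [6];  Q = [1, 2] / [3] / [4]
  Insert 1 (step 5): P = [1, 5] / [2] / [4] / [6];  Q = [1, 2] / [3] / [4] / [5]
  Insert 9 (step 6): P = [1, 5, 9] / [2] / [4] / [6];  Q = [1, 2, 6] / [3] / [4] / [5]
  Insert 8 (step 7): P = [1, 5, 8] / [2, 9] / [4] / [6];  Q = [1, 2, 6] / [3, 7] / [4] / [5]
  Insert 7 (step 8): P = [1, 5, 7] / [2, 8] / [4, 9] / [6];  Q = [1, 2, 6] / [3, 7] / [4, 8] / [5]
  Insert 3 (step 9): P = [1, 3, 7] / [2, 5] / [4, 8] / [6, 9];  Q = [1, 2, 6] / [3, 7] / [4, 8] / [5, 9]
Final shape: (3, 2, 2, 2).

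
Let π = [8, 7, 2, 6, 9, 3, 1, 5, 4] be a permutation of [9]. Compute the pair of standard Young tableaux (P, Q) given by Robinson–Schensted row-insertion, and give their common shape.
P = [1, 3, 4] / [2, 5] / [6, 9] / [7] / [8];  Q = [1, 4, 5] / [2, 8] / [3, 9] / [6] / [7];  common shape = (3, 2, 2, 1, 1)

Row-insert the values π_1, π_2, … into P one at a time, bumping the leftmost entry strictly greater than the inserted value down to the next row. The recording tableau Q records, in position (i, j), the step at which that cell was added to P.
  Insert 8 (step 1): P = [8];  Q = [1]
  Insert 7 (step 2): P = [7] / [8];  Q = [1] / [2]
  Insert 2 (step 3): P = [2] / [7] / [8];  Q = [1] / [2] / [3]
  Insert 6 (step 4): P = [2, 6] / [7] / [8];  Q = [1, 4] / [2] / [3]
  Insert 9 (step 5): P = [2, 6, 9] / [7] / [8];  Q = [1, 4, 5] / [2] / [3]
  Insert 3 (step 6): P = [2, 3, 9] / [6] / [7] / [8];  Q = [1, 4, 5] / [2] / [3] / [6]
  Insert 1 (step 7): P = [1, 3, 9] / [2] / [6] / [7] / [8];  Q = [1, 4, 5] / [2] / [3] / [6] / [7]
  Insert 5 (step 8): P = [1, 3, 5] / [2, 9] / [6] / [7] / [8];  Q = [1, 4, 5] / [2, 8] / [3] / [6] / [7]
  Insert 4 (step 9): P = [1, 3, 4] / [2, 5] / [6, 9] / [7] / [8];  Q = [1, 4, 5] / [2, 8] / [3, 9] / [6] / [7]
Final shape: (3, 2, 2, 1, 1).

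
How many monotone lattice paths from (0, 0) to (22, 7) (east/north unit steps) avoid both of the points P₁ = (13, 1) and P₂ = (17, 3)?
Number of paths = 1373530

Inclusion–exclusion. Total paths: C(29, 22) = 1560780. Through P₁: C(14, 13)·C(15, 9) = 70070. Through P₂: C(20, 17)·C(9, 5) = 143640. Since P₁ is strictly southwest of P₂, a monotone path through both must visit P₁ then P₂; paths through both = C(14, 13)·C(6, 4)·C(9, 5) = 26460. Avoid both = 1560780 − 70070 − 143640 + 26460 = 1373530.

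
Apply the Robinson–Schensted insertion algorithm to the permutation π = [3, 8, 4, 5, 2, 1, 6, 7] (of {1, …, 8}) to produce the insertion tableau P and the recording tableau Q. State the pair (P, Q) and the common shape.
P = [1, 4, 5, 6, 7] / [2] / [3] / [8];  Q = [1, 2, 4, 7, 8] / [3] / [5] / [6];  common shape = (5, 1, 1, 1)

Row-insert the values π_1, π_2, … into P one at a time, bumping the leftmost entry strictly greater than the inserted value down to the next row. The recording tableau Q records, in position (i, j), the step at which that cell was added to P.
  Insert 3 (step 1): P = [3];  Q = [1]
  Insert 8 (step 2): P = [3, 8];  Q = [1, 2]
  Insert 4 (step 3): P = [3, 4] / [8];  Q = [1, 2] / [3]
  Insert 5 (step 4): P = [3, 4, 5] / [8];  Q = [1, 2, 4] / [3]
  Insert 2 (step 5): P = [2, 4, 5] / [3] / [8];  Q = [1, 2, 4] / [3] / [5]
  Insert 1 (step 6): P = [1, 4, 5] / [2] / [3] / [8];  Q = [1, 2, 4] / [3] / [5] / [6]
  Insert 6 (step 7): P = [1, 4, 5, 6] / [2] / [3] / [8];  Q = [1, 2, 4, 7] / [3] / [5] / [6]
  Insert 7 (step 8): P = [1, 4, 5, 6, 7] / [2] / [3] / [8];  Q = [1, 2, 4, 7, 8] / [3] / [5] / [6]
Final shape: (5, 1, 1, 1).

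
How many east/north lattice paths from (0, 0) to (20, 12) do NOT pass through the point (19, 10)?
Number of paths = 165702810

Total paths from (0, 0) to (20, 12): C(32, 20) = 225792840. Paths through (19, 10): (paths (0, 0) → (19, 10)) × (paths (19, 10) → (20, 12)) = C(29, 19) · C(3, 1) = 20030010 · 3 = 60090030. Avoidance count = 225792840 − 60090030 = 165702810.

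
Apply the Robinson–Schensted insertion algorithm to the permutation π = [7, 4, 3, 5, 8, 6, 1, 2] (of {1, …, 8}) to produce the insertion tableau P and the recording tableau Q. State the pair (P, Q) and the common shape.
P = [1, 2, 6] / [3, 5] / [4, 8] / [7];  Q = [1, 4, 5] / [2, 6] / [3, 8] / [7];  common shape = (3, 2, 2, 1)

Row-insert the values π_1, π_2, … into P one at a time, bumping the leftmost entry strictly greater than the inserted value down to the next row. The recording tableau Q records, in position (i, j), the step at which that cell was added to P.
  Insert 7 (step 1): P = [7];  Q = [1]
  Insert 4 (step 2): P = [4] / [7];  Q = [1] / [2]
  Insert 3 (step 3): P = [3] / [4] / [7];  Q = [1] / [2] / [3]
  Insert 5 (step 4): P = [3, 5] / [4] / [7];  Q = [1, 4] / [2] / [3]
  Insert 8 (step 5): P = [3, 5, 8] / [4] / [7];  Q = [1, 4, 5] / [2] / [3]
  Insert 6 (step 6): P = [3, 5, 6] / [4, 8] / [7];  Q = [1, 4, 5] / [2, 6] / [3]
  Insert 1 (step 7): P = [1, 5, 6] / [3, 8] / [4] / [7];  Q = [1, 4, 5] / [2, 6] / [3] / [7]
  Insert 2 (step 8): P = [1, 2, 6] / [3, 5] / [4, 8] / [7];  Q = [1, 4, 5] / [2, 6] / [3, 8] / [7]
Final shape: (3, 2, 2, 1).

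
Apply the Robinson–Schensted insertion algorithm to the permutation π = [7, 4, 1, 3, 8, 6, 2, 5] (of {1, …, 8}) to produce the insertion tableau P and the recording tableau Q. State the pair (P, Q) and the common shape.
P = [1, 2, 5] / [3, 6] / [4, 8] / [7];  Q = [1, 4, 5] / [2, 6] / [3, 8] / [7];  common shape = (3, 2, 2, 1)

Row-insert the values π_1, π_2, … into P one at a time, bumping the leftmost entry strictly greater than the inserted value down to the next row. The recording tableau Q records, in position (i, j), the step at which that cell was added to P.
  Insert 7 (step 1): P = [7];  Q = [1]
  Insert 4 (step 2): P = [4] / [7];  Q = [1] / [2]
  Insert 1 (step 3): P = [1] / [4] / [7];  Q = [1] / [2] / [3]
  Insert 3 (step 4): P = [1, 3] / [4] / [7];  Q = [1, 4] / [2] / [3]
  Insert 8 (step 5): P = [1, 3, 8] / [4] / [7];  Q = [1, 4, 5] / [2] / [3]
  Insert 6 (step 6): P = [1, 3, 6] / [4, 8] / [7];  Q = [1, 4, 5] / [2, 6] / [3]
  Insert 2 (step 7): P = [1, 2, 6] / [3, 8] / [4] / [7];  Q = [1, 4, 5] / [2, 6] / [3] / [7]
  Insert 5 (step 8): P = [1, 2, 5] / [3, 6] / [4, 8] / [7];  Q = [1, 4, 5] / [2, 6] / [3, 8] / [7]
Final shape: (3, 2, 2, 1).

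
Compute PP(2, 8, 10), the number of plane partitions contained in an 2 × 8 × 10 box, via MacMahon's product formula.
PP(2, 8, 10) = 367479684

Evaluate the triple product over i = 1..2, j = 1..8, k = 1..10. The factors are (2/1) · (3/2) · (4/3) · (5/4) · (6/5) · (7/6) · (8/7) · (9/8) · … (160 factors total). The numerators and denominators telescope so the product is an integer; carrying out the multiplication exactly gives PP(2, 8, 10) = 367479684.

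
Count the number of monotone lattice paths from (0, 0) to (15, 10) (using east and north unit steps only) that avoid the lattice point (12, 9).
Number of paths = 2093040

Total paths from (0, 0) to (15, 10): C(25, 15) = 3268760. Paths through (12, 9): (paths (0, 0) → (12, 9)) × (paths (12, 9) → (15, 10)) = C(21, 12) · C(4, 3) = 293930 · 4 = 1175720. Avoidance count = 3268760 − 1175720 = 2093040.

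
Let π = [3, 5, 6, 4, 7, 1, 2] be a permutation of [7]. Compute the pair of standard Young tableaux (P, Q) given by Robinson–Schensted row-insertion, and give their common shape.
P = [1, 2, 6, 7] / [3, 4] / [5];  Q = [1, 2, 3, 5] / [4, 7] / [6];  common shape = (4, 2, 1)

Row-insert the values π_1, π_2, … into P one at a time, bumping the leftmost entry strictly greater than the inserted value down to the next row. The recording tableau Q records, in position (i, j), the step at which that cell was added to P.
  Insert 3 (step 1): P = [3];  Q = [1]
  Insert 5 (step 2): P = [3, 5];  Q = [1, 2]
  Insert 6 (step 3): P = [3, 5, 6];  Q = [1, 2, 3]
  Insert 4 (step 4): P = [3, 4, 6] / [5];  Q = [1, 2, 3] / [4]
  Insert 7 (step 5): P = [3, 4, 6, 7] / [5];  Q = [1, 2, 3, 5] / [4]
  Insert 1 (step 6): P = [1, 4, 6, 7] / [3] / [5];  Q = [1, 2, 3, 5] / [4] / [6]
  Insert 2 (step 7): P = [1, 2, 6, 7] / [3, 4] / [5];  Q = [1, 2, 3, 5] / [4, 7] / [6]
Final shape: (4, 2, 1).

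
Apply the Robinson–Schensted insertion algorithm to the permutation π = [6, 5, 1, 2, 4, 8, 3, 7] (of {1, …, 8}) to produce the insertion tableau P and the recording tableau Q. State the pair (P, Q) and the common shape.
P = [1, 2, 3, 7] / [4, 8] / [5] / [6];  Q = [1, 4, 5, 6] / [2, 8] / [3] / [7];  common shape = (4, 2, 1, 1)

Row-insert the values π_1, π_2, … into P one at a time, bumping the leftmost entry strictly greater than the inserted value down to the next row. The recording tableau Q records, in position (i, j), the step at which that cell was added to P.
  Insert 6 (step 1): P = [6];  Q = [1]
  Insert 5 (step 2): P = [5] / [6];  Q = [1] / [2]
  Insert 1 (step 3): P = [1] / [5] / [6];  Q = [1] / [2] / [3]
  Insert 2 (step 4): P = [1, 2] / [5] / [6];  Q = [1, 4] / [2] / [3]
  Insert 4 (step 5): P = [1, 2, 4] / [5] / [6];  Q = [1, 4, 5] / [2] / [3]
  Insert 8 (step 6): P = [1, 2, 4, 8] / [5] / [6];  Q = [1, 4, 5, 6] / [2] / [3]
  Insert 3 (step 7): P = [1, 2, 3, 8] / [4] / [5] / [6];  Q = [1, 4, 5, 6] / [2] / [3] / [7]
  Insert 7 (step 8): P = [1, 2, 3, 7] / [4, 8] / [5] / [6];  Q = [1, 4, 5, 6] / [2, 8] / [3] / [7]
Final shape: (4, 2, 1, 1).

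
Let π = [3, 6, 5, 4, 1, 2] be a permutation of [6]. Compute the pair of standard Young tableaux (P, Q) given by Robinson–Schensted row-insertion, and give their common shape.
P = [1, 2] / [3, 4] / [5] / [6];  Q = [1, 2] / [3, 6] / [4] / [5];  common shape = (2, 2, 1, 1)

Row-insert the values π_1, π_2, … into P one at a time, bumping the leftmost entry strictly greater than the inserted value down to the next row. The recording tableau Q records, in position (i, j), the step at which that cell was added to P.
  Insert 3 (step 1): P = [3];  Q = [1]
  Insert 6 (step 2): P = [3, 6];  Q = [1, 2]
  Insert 5 (step 3): P = [3, 5] / [6];  Q = [1, 2] / [3]
  Insert 4 (step 4): P = [3, 4] / [5] / [6];  Q = [1, 2] / [3] / [4]
  Insert 1 (step 5): P = [1, 4] / [3] / [5] / [6];  Q = [1, 2] / [3] / [4] / [5]
  Insert 2 (step 6): P = [1, 2] / [3, 4] / [5] / [6];  Q = [1, 2] / [3, 6] / [4] / [5]
Final shape: (2, 2, 1, 1).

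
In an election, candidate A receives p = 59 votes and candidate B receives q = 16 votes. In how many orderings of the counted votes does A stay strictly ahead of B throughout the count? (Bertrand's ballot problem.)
Strict-lead orderings = 4902027276439572

Total orderings of the 75 votes with 59 for A: C(75, 59) = 8550047575185300. By the Bertrand ballot formula (Cycle Lemma / reflection principle), the number of orderings in which A is strictly ahead of B throughout is (p − q)/(p + q) · C(p + q, p) = (59 − 16)/(59 + 16) · 8550047575185300 = 4902027276439572.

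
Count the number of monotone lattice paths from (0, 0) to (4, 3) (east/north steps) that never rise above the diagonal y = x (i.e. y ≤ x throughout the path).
Number of paths = 14

By the reflection principle (André's argument), the number of monotone paths to (4, 3) with n ≤ m that never go above y = x is C(7, 4) − C(7, 5) = 35 − 21 = 14.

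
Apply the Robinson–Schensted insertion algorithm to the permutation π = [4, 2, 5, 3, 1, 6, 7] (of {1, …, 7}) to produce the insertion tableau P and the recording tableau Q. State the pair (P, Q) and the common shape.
P = [1, 3, 6, 7] / [2, 5] / [4];  Q = [1, 3, 6, 7] / [2, 4] / [5];  common shape = (4, 2, 1)

Row-insert the values π_1, π_2, … into P one at a time, bumping the leftmost entry strictly greater than the inserted value down to the next row. The recording tableau Q records, in position (i, j), the step at which that cell was added to P.
  Insert 4 (step 1): P = [4];  Q = [1]
  Insert 2 (step 2): P = [2] / [4];  Q = [1] / [2]
  Insert 5 (step 3): P = [2, 5] / [4];  Q = [1, 3] / [2]
  Insert 3 (step 4): P = [2, 3] / [4, 5];  Q = [1, 3] / [2, 4]
  Insert 1 (step 5): P = [1, 3] / [2, 5] / [4];  Q = [1, 3] / [2, 4] / [5]
  Insert 6 (step 6): P = [1, 3, 6] / [2, 5] / [4];  Q = [1, 3, 6] / [2, 4] / [5]
  Insert 7 (step 7): P = [1, 3, 6, 7] / [2, 5] / [4];  Q = [1, 3, 6, 7] / [2, 4] / [5]
Final shape: (4, 2, 1).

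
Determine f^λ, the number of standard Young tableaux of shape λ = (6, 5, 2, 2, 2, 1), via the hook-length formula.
# SYT of shape (6, 5, 2, 2, 2, 1) = 7920640

Hook-length formula: f^λ = n! / Π hook(c), product over all cells c of the Young diagram. For λ = (6, 5, 2, 2, 2, 1), n = 18 boxes. Hook lengths by row (left-to-right, top-to-bottom): [11, 9, 5, 4, 3, 1]; [9, 7, 3, 2, 1]; [5, 3]; [4, 2]; [3, 1]; [1]. Product of hooks = 808315200. So f^λ = 18! / 808315200 = 6402373705728000 / 808315200 = 7920640.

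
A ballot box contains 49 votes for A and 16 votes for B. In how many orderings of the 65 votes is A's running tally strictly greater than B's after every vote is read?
Strict-lead orderings = 329007937216860

Total orderings of the 65 votes with 49 for A: C(65, 49) = 648045936942300. By the Bertrand ballot formula (Cycle Lemma / reflection principle), the number of orderings in which A is strictly ahead of B throughout is (p − q)/(p + q) · C(p + q, p) = (49 − 16)/(49 + 16) · 648045936942300 = 329007937216860.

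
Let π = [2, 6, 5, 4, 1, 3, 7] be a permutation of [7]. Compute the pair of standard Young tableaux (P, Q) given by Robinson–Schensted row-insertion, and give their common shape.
P = [1, 3, 7] / [2, 4] / [5] / [6];  Q = [1, 2, 7] / [3, 6] / [4] / [5];  common shape = (3, 2, 1, 1)

Row-insert the values π_1, π_2, … into P one at a time, bumping the leftmost entry strictly greater than the inserted value down to the next row. The recording tableau Q records, in position (i, j), the step at which that cell was added to P.
  Insert 2 (step 1): P = [2];  Q = [1]
  Insert 6 (step 2): P = [2, 6];  Q = [1, 2]
  Insert 5 (step 3): P = [2, 5] / [6];  Q = [1, 2] / [3]
  Insert 4 (step 4): P = [2, 4] / [5] / [6];  Q = [1, 2] / [3] / [4]
  Insert 1 (step 5): P = [1, 4] / [2] / [5] / [6];  Q = [1, 2] / [3] / [4] / [5]
  Insert 3 (step 6): P = [1, 3] / [2, 4] / [5] / [6];  Q = [1, 2] / [3, 6] / [4] / [5]
  Insert 7 (step 7): P = [1, 3, 7] / [2, 4] / [5] / [6];  Q = [1, 2, 7] / [3, 6] / [4] / [5]
Final shape: (3, 2, 1, 1).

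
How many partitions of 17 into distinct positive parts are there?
q(17) = 38

A partition into distinct parts is a strictly decreasing sequence summing to n. The recurrence d(n, m) = d(n, m−1) + d(n−m, m−1) (use part m at most once) with q(n) = d(n, n) gives q(17) = 38. (Euler's theorem: # distinct-part partitions = # odd-part partitions.)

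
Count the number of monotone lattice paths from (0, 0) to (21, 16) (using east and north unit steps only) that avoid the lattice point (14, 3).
Number of paths = 12823061070

Total paths from (0, 0) to (21, 16): C(37, 21) = 12875774670. Paths through (14, 3): (paths (0, 0) → (14, 3)) × (paths (14, 3) → (21, 16)) = C(17, 14) · C(20, 7) = 680 · 77520 = 52713600. Avoidance count = 12875774670 − 52713600 = 12823061070.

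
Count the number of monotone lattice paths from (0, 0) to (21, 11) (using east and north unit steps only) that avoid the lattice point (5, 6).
Number of paths = 119623242

Total paths from (0, 0) to (21, 11): C(32, 21) = 129024480. Paths through (5, 6): (paths (0, 0) → (5, 6)) × (paths (5, 6) → (21, 11)) = C(11, 5) · C(21, 16) = 462 · 20349 = 9401238. Avoidance count = 129024480 − 9401238 = 119623242.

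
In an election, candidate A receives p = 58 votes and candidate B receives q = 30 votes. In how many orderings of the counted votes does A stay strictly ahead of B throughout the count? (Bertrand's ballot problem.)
Strict-lead orderings = 94655743435892955641136

Total orderings of the 88 votes with 58 for A: C(88, 58) = 297489479369949289157856. By the Bertrand ballot formula (Cycle Lemma / reflection principle), the number of orderings in which A is strictly ahead of B throughout is (p − q)/(p + q) · C(p + q, p) = (58 − 30)/(58 + 30) · 297489479369949289157856 = 94655743435892955641136.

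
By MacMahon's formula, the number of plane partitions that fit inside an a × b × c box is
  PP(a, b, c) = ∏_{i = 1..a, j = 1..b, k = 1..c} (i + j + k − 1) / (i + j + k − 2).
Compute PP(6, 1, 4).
PP(6, 1, 4) = 210

Evaluate the triple product over i = 1..6, j = 1..1, k = 1..4. The factors are (2/1) · (3/2) · (4/3) · (5/4) · (3/2) · (4/3) · (5/4) · (6/5) · … (24 factors total). The numerators and denominators telescope so the product is an integer; carrying out the multiplication exactly gives PP(6, 1, 4) = 210.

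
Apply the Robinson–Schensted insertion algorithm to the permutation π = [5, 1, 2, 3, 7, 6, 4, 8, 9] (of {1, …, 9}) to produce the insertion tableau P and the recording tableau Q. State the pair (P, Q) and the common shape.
P = [1, 2, 3, 4, 8, 9] / [5, 6] / [7];  Q = [1, 3, 4, 5, 8, 9] / [2, 6] / [7];  common shape = (6, 2, 1)

Row-insert the values π_1, π_2, … into P one at a time, bumping the leftmost entry strictly greater than the inserted value down to the next row. The recording tableau Q records, in position (i, j), the step at which that cell was added to P.
  Insert 5 (step 1): P = [5];  Q = [1]
  Insert 1 (step 2): P = [1] / [5];  Q = [1] / [2]
  Insert 2 (step 3): P = [1, 2] / [5];  Q = [1, 3] / [2]
  Insert 3 (step 4): P = [1, 2, 3] / [5];  Q = [1, 3, 4] / [2]
  Insert 7 (step 5): P = [1, 2, 3, 7] / [5];  Q = [1, 3, 4, 5] / [2]
  Insert 6 (step 6): P = [1, 2, 3, 6] / [5, 7];  Q = [1, 3, 4, 5] / [2, 6]
  Insert 4 (step 7): P = [1, 2, 3, 4] / [5, 6] / [7];  Q = [1, 3, 4, 5] / [2, 6] / [7]
  Insert 8 (step 8): P = [1, 2, 3, 4, 8] / [5, 6] / [7];  Q = [1, 3, 4, 5, 8] / [2, 6] / [7]
  Insert 9 (step 9): P = [1, 2, 3, 4, 8, 9] / [5, 6] / [7];  Q = [1, 3, 4, 5, 8, 9] / [2, 6] / [7]
Final shape: (6, 2, 1).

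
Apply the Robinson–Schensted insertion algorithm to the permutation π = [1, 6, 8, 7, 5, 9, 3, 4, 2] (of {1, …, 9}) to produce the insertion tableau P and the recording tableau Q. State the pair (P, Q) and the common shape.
P = [1, 2, 4, 9] / [3, 7] / [5] / [6] / [8];  Q = [1, 2, 3, 6] / [4, 8] / [5] / [7] / [9];  common shape = (4, 2, 1, 1, 1)

Row-insert the values π_1, π_2, … into P one at a time, bumping the leftmost entry strictly greater than the inserted value down to the next row. The recording tableau Q records, in position (i, j), the step at which that cell was added to P.
  Insert 1 (step 1): P = [1];  Q = [1]
  Insert 6 (step 2): P = [1, 6];  Q = [1, 2]
  Insert 8 (step 3): P = [1, 6, 8];  Q = [1, 2, 3]
  Insert 7 (step 4): P = [1, 6, 7] / [8];  Q = [1, 2, 3] / [4]
  Insert 5 (step 5): P = [1, 5, 7] / [6] / [8];  Q = [1, 2, 3] / [4] / [5]
  Insert 9 (step 6): P = [1, 5, 7, 9] / [6] / [8];  Q = [1, 2, 3, 6] / [4] / [5]
  Insert 3 (step 7): P = [1, 3, 7, 9] / [5] / [6] / [8];  Q = [1, 2, 3, 6] / [4] / [5] / [7]
  Insert 4 (step 8): P = [1, 3, 4, 9] / [5, 7] / [6] / [8];  Q = [1, 2, 3, 6] / [4, 8] / [5] / [7]
  Insert 2 (step 9): P = [1, 2, 4, 9] / [3, 7] / [5] / [6] / [8];  Q = [1, 2, 3, 6] / [4, 8] / [5] / [7] / [9]
Final shape: (4, 2, 1, 1, 1).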